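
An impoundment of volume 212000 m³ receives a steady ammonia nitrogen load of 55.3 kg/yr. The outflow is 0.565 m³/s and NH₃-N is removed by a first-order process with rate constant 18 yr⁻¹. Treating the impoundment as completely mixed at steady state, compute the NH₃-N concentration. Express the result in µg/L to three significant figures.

2.55 µg/L

Outflow Q = 0.565 m³/s × 3.156e+07 s/yr = 1.783e+07 m³/yr.
Steady-state CSTR mass balance: W = Q·C + k·V·C, so C = W/(Q + kV).
Q + kV = 1.783e+07 + 18·212000 = 2.165e+07 m³/yr.
C = 55.3/2.165e+07 = 2.555e-06 kg/m³ = 0.002555 mg/L = 2.555 µg/L.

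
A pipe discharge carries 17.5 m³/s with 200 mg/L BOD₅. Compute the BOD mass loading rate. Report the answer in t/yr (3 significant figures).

110000 t/yr

Mass flux = Q·C = 17.5 m³/s × 200 g/m³ = 3500 g/s.
= 3500 g/s × 31.56 = 1.105e+05 t/yr.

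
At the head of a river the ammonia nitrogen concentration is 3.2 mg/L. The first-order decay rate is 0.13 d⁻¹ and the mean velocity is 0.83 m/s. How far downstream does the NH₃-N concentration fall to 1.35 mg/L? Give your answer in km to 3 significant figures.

From C = C₀·e^(−kt), t = ln(C₀/C)/k = ln(3.2/1.35)/0.13 = 0.863/0.13 = 6.639 d.
Distance = v·t = 0.83 m/s × 5.736e+05 s = 4.761e+05 m = 476.1 km.

476 km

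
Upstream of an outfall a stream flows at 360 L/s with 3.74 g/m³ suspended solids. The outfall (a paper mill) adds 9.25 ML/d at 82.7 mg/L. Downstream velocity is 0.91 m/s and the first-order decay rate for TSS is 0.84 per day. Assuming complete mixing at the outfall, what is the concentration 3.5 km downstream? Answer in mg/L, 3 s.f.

9.25 ML/d = 0.1071 m³/s.
360 L/s = 0.36 m³/s.
After complete mixing, C₀ = (0.1071·82.7 + 0.36·3.74) / 0.4671 = 21.84 mg/L.
Travel time t = 3500 m / 0.91 m/s = 3846 s = 0.04452 d.
C = 21.84·exp(−0.84·0.04452) = 21.84·0.9633 = 21.04 mg/L.

21.0 mg/L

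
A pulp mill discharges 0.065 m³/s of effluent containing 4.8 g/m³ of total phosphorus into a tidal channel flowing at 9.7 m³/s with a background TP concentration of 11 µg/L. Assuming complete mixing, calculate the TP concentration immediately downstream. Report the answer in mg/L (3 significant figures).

0.0429 mg/L

11 µg/L = 0.011 mg/L.
By mass balance at complete mixing, C = (0.065·4.8 + 9.7·0.011) / (0.065 + 9.7) = 0.4187/9.765 = 0.04288 mg/L.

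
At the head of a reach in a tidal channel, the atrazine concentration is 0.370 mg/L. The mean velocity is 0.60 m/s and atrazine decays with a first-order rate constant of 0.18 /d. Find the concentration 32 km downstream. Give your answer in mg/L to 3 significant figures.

0.331 mg/L

Travel time t = 32 km / 0.60 m/s = 3.2e+04/0.60 = 5.333e+04 s = 0.6173 d.
First-order decay: C = 0.370·exp(−0.18·0.6173) = 0.370·0.8948 = 0.3311 mg/L.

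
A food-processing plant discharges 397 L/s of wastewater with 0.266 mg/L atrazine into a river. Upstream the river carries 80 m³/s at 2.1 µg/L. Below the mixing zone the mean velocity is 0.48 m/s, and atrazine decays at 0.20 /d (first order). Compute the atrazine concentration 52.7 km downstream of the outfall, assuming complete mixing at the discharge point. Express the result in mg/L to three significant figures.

397 L/s = 0.397 m³/s.
2.1 µg/L = 0.0021 mg/L.
After complete mixing, C₀ = (0.397·0.266 + 80·0.0021) / 80.4 = 0.003403 mg/L.
Travel time t = 5.27e+04 m / 0.48 m/s = 1.098e+05 s = 1.271 d.
C = 0.003403·exp(−0.20·1.271) = 0.003403·0.7756 = 0.002639 mg/L.

0.00264 mg/L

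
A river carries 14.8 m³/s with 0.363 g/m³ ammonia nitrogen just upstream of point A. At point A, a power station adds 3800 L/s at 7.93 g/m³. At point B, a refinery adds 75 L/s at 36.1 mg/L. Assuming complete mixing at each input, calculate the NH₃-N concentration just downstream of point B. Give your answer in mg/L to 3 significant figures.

2.05 mg/L

3800 L/s = 3.8 m³/s.
After input A: C = (14.8·0.363 + 3.8·7.93) / 18.6 = 1.909 mg/L.
75 L/s = 0.075 m³/s.
After input B: C = (18.6·1.909 + 0.075·36.1) / 18.68 = 2.046 mg/L.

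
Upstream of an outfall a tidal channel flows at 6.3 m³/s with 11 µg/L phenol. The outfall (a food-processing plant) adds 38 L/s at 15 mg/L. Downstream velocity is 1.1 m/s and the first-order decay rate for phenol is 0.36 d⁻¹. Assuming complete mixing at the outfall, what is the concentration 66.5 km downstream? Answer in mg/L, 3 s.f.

0.0784 mg/L

38 L/s = 0.038 m³/s.
11 µg/L = 0.011 mg/L.
After complete mixing, C₀ = (0.038·15 + 6.3·0.011) / 6.338 = 0.1009 mg/L.
Travel time t = 6.65e+04 m / 1.1 m/s = 6.045e+04 s = 0.6997 d.
C = 0.1009·exp(−0.36·0.6997) = 0.1009·0.7773 = 0.07841 mg/L.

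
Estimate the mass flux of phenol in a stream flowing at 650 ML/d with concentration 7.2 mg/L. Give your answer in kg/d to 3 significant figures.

650 ML/d = 7.523 m³/s.
Mass flux = Q·C = 7.523 m³/s × 7.2 g/m³ = 54.17 g/s.
= 54.17 g/s × 86.4 = 4680 kg/d.

4680 kg/d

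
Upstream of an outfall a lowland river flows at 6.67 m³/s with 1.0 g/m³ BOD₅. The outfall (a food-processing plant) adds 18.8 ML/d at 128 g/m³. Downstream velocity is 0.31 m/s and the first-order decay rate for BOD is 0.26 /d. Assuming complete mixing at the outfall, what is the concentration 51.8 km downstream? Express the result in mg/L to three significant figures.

18.8 ML/d = 0.2176 m³/s.
After complete mixing, C₀ = (0.2176·128 + 6.67·1) / 6.888 = 5.012 mg/L.
Travel time t = 5.18e+04 m / 0.31 m/s = 1.671e+05 s = 1.934 d.
C = 5.012·exp(−0.26·1.934) = 5.012·0.6048 = 3.031 mg/L.

3.03 mg/L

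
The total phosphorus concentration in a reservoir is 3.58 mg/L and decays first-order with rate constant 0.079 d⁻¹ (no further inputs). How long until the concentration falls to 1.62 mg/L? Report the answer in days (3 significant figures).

t = ln(C₀/C)/k = ln(3.58/1.62)/0.079 = 0.7929/0.079 = 10.04 d.

10.0 d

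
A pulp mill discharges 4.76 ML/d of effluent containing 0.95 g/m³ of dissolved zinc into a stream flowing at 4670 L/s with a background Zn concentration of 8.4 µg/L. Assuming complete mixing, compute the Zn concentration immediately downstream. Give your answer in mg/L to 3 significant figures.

0.0194 mg/L

4.76 ML/d = 0.05509 m³/s.
4670 L/s = 4.67 m³/s.
8.4 µg/L = 0.0084 mg/L.
By mass balance at complete mixing, C = (0.05509·0.95 + 4.67·0.0084) / (0.05509 + 4.67) = 0.09157/4.725 = 0.01938 mg/L.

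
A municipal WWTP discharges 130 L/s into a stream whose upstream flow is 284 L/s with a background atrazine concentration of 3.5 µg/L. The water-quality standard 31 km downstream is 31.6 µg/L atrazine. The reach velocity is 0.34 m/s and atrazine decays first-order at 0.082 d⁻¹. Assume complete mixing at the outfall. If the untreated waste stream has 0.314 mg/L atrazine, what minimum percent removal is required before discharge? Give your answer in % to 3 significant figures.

130 L/s = 0.13 m³/s.
284 L/s = 0.284 m³/s.
3.5 µg/L = 0.0035 mg/L.
31.6 µg/L = 0.0316 mg/L.
Travel time to the compliance point: t = 3.1e+04/0.34 = 9.118e+04 s = 1.055 d; decay factor exp(−0.082·1.055) = 0.9171.
So the concentration just after mixing may be at most 0.0316/0.9171 = 0.03446 mg/L.
Mass balance: 0.03446·0.414 = 0.13·Cₑ + 0.284·0.0035.
Cₑ = (0.01426 − 0.000994) / 0.13 = 0.1021 mg/L.
Required removal = 1 − 0.1021/0.314 = 67.49 %.

67.5 %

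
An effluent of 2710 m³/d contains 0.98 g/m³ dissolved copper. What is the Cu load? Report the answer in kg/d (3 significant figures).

2710 m³/d = 0.03137 m³/s.
Mass flux = Q·C = 0.03137 m³/s × 0.98 g/m³ = 0.03074 g/s.
= 0.03074 g/s × 86.4 = 2.656 kg/d.

2.66 kg/d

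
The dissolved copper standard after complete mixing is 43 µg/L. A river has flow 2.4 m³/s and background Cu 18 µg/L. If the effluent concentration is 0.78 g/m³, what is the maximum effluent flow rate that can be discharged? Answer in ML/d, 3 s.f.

18 µg/L = 0.018 mg/L.
43 µg/L = 0.043 mg/L.
Mass balance at complete mixing: C_std·(Q_w + Q_r) = Q_w·C_e + Q_r·C_b.
Rearranging, Q_w = Q_r·(C_std − C_b)/(C_e − C_std) = 2.4·(0.043 − 0.018) / (0.78 − 0.043) = 0.08141 m³/s.
= 7.034 ML/d.

7.03 ML/d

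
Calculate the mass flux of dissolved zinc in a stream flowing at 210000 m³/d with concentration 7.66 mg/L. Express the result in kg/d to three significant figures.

1610 kg/d

210000 m³/d = 2.431 m³/s.
Mass flux = Q·C = 2.431 m³/s × 7.66 g/m³ = 18.62 g/s.
= 18.62 g/s × 86.4 = 1609 kg/d.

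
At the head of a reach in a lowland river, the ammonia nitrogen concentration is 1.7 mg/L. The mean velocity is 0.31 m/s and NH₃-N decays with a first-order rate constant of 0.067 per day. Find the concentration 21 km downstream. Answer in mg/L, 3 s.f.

Travel time t = 21 km / 0.31 m/s = 2.1e+04/0.31 = 6.774e+04 s = 0.7841 d.
First-order decay: C = 1.7·exp(−0.067·0.7841) = 1.7·0.9488 = 1.613 mg/L.

1.61 mg/L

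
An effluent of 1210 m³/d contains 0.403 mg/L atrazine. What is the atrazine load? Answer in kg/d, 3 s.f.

0.488 kg/d

1210 m³/d = 0.014 m³/s.
Mass flux = Q·C = 0.014 m³/s × 0.403 g/m³ = 0.005644 g/s.
= 0.005644 g/s × 86.4 = 0.4876 kg/d.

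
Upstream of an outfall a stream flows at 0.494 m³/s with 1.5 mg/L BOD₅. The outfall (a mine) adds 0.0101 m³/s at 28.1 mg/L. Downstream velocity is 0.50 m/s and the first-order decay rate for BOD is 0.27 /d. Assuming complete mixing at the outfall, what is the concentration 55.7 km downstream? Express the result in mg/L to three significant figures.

1.44 mg/L

After complete mixing, C₀ = (0.0101·28.1 + 0.494·1.5) / 0.5041 = 2.033 mg/L.
Travel time t = 5.57e+04 m / 0.50 m/s = 1.114e+05 s = 1.289 d.
C = 2.033·exp(−0.27·1.289) = 2.033·0.706 = 1.435 mg/L.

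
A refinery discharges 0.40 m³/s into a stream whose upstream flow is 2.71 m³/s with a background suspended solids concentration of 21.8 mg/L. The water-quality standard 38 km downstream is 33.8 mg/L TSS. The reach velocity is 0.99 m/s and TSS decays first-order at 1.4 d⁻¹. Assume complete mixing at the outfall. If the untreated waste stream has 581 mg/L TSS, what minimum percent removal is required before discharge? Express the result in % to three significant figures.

Travel time to the compliance point: t = 3.8e+04/0.99 = 3.838e+04 s = 0.4443 d; decay factor exp(−1.4·0.4443) = 0.5369.
So the concentration just after mixing may be at most 33.8/0.5369 = 62.96 mg/L.
Mass balance: 62.96·3.11 = 0.4·Cₑ + 2.71·21.8.
Cₑ = (195.8 − 59.08) / 0.4 = 341.8 mg/L.
Required removal = 1 − 341.8/581 = 41.17 %.

41.2 %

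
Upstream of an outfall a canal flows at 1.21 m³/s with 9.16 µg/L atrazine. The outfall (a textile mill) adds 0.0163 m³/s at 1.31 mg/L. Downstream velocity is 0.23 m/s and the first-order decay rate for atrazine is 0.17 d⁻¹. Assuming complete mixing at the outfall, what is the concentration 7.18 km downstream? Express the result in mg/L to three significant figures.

9.16 µg/L = 0.00916 mg/L.
After complete mixing, C₀ = (0.0163·1.31 + 1.21·0.00916) / 1.226 = 0.02645 mg/L.
Travel time t = 7180 m / 0.23 m/s = 3.122e+04 s = 0.3613 d.
C = 0.02645·exp(−0.17·0.3613) = 0.02645·0.9404 = 0.02487 mg/L.

0.0249 mg/L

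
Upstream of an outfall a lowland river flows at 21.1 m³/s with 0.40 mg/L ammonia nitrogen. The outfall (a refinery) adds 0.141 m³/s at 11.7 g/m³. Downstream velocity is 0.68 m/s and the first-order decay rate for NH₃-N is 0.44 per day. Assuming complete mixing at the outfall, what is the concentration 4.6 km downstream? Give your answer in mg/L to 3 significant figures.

0.459 mg/L

After complete mixing, C₀ = (0.141·11.7 + 21.1·0.4) / 21.24 = 0.475 mg/L.
Travel time t = 4600 m / 0.68 m/s = 6765 s = 0.0783 d.
C = 0.475·exp(−0.44·0.0783) = 0.475·0.9661 = 0.4589 mg/L.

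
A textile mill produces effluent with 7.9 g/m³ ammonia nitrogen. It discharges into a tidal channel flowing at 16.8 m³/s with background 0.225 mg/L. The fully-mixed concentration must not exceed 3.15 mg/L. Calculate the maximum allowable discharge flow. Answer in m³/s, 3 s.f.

Mass balance at complete mixing: C_std·(Q_w + Q_r) = Q_w·C_e + Q_r·C_b.
Rearranging, Q_w = Q_r·(C_std − C_b)/(C_e − C_std) = 16.8·(3.15 − 0.225) / (7.9 − 3.15) = 10.35 m³/s.

10.3 m³/s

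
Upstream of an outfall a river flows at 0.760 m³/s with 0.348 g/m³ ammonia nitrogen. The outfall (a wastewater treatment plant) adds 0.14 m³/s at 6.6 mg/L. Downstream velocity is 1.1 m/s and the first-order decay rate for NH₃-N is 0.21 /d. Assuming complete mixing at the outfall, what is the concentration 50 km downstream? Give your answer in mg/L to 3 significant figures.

1.18 mg/L

After complete mixing, C₀ = (0.14·6.6 + 0.76·0.348) / 0.9 = 1.321 mg/L.
Travel time t = 5e+04 m / 1.1 m/s = 4.545e+04 s = 0.5261 d.
C = 1.321·exp(−0.21·0.5261) = 1.321·0.8954 = 1.182 mg/L.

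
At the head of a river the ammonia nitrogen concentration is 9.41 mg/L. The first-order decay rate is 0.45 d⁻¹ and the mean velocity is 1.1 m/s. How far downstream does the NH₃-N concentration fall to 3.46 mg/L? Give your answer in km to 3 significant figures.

211 km

From C = C₀·e^(−kt), t = ln(C₀/C)/k = ln(9.41/3.46)/0.45 = 1.001/0.45 = 2.223 d.
Distance = v·t = 1.1 m/s × 1.921e+05 s = 2.113e+05 m = 211.3 km.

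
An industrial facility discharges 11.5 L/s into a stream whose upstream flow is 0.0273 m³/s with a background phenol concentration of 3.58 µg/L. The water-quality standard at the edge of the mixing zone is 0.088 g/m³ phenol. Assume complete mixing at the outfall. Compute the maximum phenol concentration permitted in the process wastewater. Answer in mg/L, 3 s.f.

11.5 L/s = 0.0115 m³/s.
3.58 µg/L = 0.00358 mg/L.
Mass balance: 0.088·0.0388 = 0.0115·Cₑ + 0.0273·0.00358.
Cₑ = (0.003414 − 9.773e-05) / 0.0115 = 0.2884 mg/L.

0.288 mg/L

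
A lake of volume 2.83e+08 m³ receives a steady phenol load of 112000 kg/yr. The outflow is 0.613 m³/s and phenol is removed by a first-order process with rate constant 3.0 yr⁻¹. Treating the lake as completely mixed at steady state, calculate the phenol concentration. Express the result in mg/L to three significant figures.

Outflow Q = 0.613 m³/s × 3.156e+07 s/yr = 1.934e+07 m³/yr.
Steady-state CSTR mass balance: W = Q·C + k·V·C, so C = W/(Q + kV).
Q + kV = 1.934e+07 + 3.0·2.83e+08 = 8.683e+08 m³/yr.
C = 112000/8.683e+08 = 0.000129 kg/m³ = 0.129 mg/L.

0.129 mg/L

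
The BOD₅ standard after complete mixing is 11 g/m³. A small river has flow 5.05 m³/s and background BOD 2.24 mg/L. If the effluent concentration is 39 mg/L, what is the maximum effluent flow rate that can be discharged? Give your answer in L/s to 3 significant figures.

Mass balance at complete mixing: C_std·(Q_w + Q_r) = Q_w·C_e + Q_r·C_b.
Rearranging, Q_w = Q_r·(C_std − C_b)/(C_e − C_std) = 5.05·(11 − 2.24) / (39 − 11) = 1.58 m³/s.
= 1580 L/s.

1580 L/s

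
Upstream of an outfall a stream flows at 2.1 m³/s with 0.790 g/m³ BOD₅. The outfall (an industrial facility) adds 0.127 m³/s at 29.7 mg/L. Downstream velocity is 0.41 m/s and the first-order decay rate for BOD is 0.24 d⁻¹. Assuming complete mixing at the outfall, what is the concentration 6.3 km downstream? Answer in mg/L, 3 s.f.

2.34 mg/L

After complete mixing, C₀ = (0.127·29.7 + 2.1·0.79) / 2.227 = 2.439 mg/L.
Travel time t = 6300 m / 0.41 m/s = 1.537e+04 s = 0.1778 d.
C = 2.439·exp(−0.24·0.1778) = 2.439·0.9582 = 2.337 mg/L.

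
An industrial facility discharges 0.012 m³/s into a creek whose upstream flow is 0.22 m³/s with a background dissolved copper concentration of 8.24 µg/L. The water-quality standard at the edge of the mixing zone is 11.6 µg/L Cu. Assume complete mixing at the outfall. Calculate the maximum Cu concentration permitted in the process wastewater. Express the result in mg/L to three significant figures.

0.0732 mg/L

8.24 µg/L = 0.00824 mg/L.
11.6 µg/L = 0.0116 mg/L.
Mass balance: 0.0116·0.232 = 0.012·Cₑ + 0.22·0.00824.
Cₑ = (0.002691 − 0.001813) / 0.012 = 0.0732 mg/L.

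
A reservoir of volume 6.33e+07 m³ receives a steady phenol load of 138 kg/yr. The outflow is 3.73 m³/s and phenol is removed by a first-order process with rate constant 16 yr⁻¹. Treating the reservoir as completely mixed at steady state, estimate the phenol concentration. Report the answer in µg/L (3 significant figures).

Outflow Q = 3.73 m³/s × 3.156e+07 s/yr = 1.177e+08 m³/yr.
Steady-state CSTR mass balance: W = Q·C + k·V·C, so C = W/(Q + kV).
Q + kV = 1.177e+08 + 16·6.33e+07 = 1.131e+09 m³/yr.
C = 138/1.131e+09 = 1.221e-07 kg/m³ = 0.0001221 mg/L = 0.1221 µg/L.

0.122 µg/L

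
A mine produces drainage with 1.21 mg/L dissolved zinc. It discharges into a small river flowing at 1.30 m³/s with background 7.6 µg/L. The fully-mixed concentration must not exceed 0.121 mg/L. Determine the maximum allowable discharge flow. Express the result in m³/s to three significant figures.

7.6 µg/L = 0.0076 mg/L.
Mass balance at complete mixing: C_std·(Q_w + Q_r) = Q_w·C_e + Q_r·C_b.
Rearranging, Q_w = Q_r·(C_std − C_b)/(C_e − C_std) = 1.30·(0.121 − 0.0076) / (1.21 − 0.121) = 0.1354 m³/s.

0.135 m³/s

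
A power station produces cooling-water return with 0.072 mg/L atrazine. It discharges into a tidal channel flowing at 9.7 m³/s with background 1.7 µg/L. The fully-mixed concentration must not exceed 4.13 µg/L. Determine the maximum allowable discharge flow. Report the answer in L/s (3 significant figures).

347 L/s

1.7 µg/L = 0.0017 mg/L.
4.13 µg/L = 0.00413 mg/L.
Mass balance at complete mixing: C_std·(Q_w + Q_r) = Q_w·C_e + Q_r·C_b.
Rearranging, Q_w = Q_r·(C_std − C_b)/(C_e − C_std) = 9.7·(0.00413 − 0.0017) / (0.072 − 0.00413) = 0.3473 m³/s.
= 347.3 L/s.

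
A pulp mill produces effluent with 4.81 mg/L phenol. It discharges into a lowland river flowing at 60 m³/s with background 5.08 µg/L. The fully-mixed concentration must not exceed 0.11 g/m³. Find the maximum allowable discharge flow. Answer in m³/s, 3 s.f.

1.34 m³/s

5.08 µg/L = 0.00508 mg/L.
Mass balance at complete mixing: C_std·(Q_w + Q_r) = Q_w·C_e + Q_r·C_b.
Rearranging, Q_w = Q_r·(C_std − C_b)/(C_e − C_std) = 60·(0.11 − 0.00508) / (4.81 − 0.11) = 1.339 m³/s.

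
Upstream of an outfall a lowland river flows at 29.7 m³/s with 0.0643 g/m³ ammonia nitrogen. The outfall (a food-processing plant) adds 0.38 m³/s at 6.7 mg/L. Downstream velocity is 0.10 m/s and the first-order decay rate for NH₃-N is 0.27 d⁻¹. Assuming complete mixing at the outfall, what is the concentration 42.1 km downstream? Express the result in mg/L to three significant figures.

0.0397 mg/L

After complete mixing, C₀ = (0.38·6.7 + 29.7·0.0643) / 30.08 = 0.1481 mg/L.
Travel time t = 4.21e+04 m / 0.10 m/s = 4.21e+05 s = 4.873 d.
C = 0.1481·exp(−0.27·4.873) = 0.1481·0.2683 = 0.03974 mg/L.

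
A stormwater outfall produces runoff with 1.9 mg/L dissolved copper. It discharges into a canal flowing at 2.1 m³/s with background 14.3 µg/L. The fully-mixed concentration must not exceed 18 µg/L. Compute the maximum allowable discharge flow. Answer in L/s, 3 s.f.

14.3 µg/L = 0.0143 mg/L.
18 µg/L = 0.018 mg/L.
Mass balance at complete mixing: C_std·(Q_w + Q_r) = Q_w·C_e + Q_r·C_b.
Rearranging, Q_w = Q_r·(C_std − C_b)/(C_e − C_std) = 2.1·(0.018 − 0.0143) / (1.9 − 0.018) = 0.004129 m³/s.
= 4.129 L/s.

4.13 L/s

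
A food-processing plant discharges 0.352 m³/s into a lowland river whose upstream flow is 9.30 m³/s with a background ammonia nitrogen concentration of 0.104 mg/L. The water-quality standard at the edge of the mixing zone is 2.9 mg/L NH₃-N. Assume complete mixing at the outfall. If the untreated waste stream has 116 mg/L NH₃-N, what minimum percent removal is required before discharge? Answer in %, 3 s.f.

33.8 %

Mass balance: 2.9·9.652 = 0.352·Cₑ + 9.3·0.104.
Cₑ = (27.99 − 0.9672) / 0.352 = 76.77 mg/L.
Required removal = 1 − 76.77/116 = 33.82 %.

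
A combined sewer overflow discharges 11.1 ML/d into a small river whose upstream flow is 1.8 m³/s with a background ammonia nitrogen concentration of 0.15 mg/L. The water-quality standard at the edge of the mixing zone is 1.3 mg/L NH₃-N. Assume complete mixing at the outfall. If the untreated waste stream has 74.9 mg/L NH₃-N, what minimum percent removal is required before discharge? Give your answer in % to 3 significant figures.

11.1 ML/d = 0.1285 m³/s.
Mass balance: 1.3·1.928 = 0.1285·Cₑ + 1.8·0.15.
Cₑ = (2.507 − 0.27) / 0.1285 = 17.41 mg/L.
Required removal = 1 − 17.41/74.9 = 76.75 %.

76.8 %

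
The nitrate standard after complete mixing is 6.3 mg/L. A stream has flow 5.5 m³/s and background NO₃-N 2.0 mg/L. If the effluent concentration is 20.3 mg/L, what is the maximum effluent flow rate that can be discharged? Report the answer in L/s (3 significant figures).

Mass balance at complete mixing: C_std·(Q_w + Q_r) = Q_w·C_e + Q_r·C_b.
Rearranging, Q_w = Q_r·(C_std − C_b)/(C_e − C_std) = 5.5·(6.3 − 2) / (20.3 − 6.3) = 1.689 m³/s.
= 1689 L/s.

1690 L/s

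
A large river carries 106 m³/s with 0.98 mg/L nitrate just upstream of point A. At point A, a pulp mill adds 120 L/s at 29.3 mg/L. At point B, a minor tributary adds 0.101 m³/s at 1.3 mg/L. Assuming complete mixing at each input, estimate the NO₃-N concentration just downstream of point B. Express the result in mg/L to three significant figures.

1.01 mg/L

120 L/s = 0.12 m³/s.
After input A: C = (106·0.98 + 0.12·29.3) / 106.1 = 1.012 mg/L.
After input B: C = (106.1·1.012 + 0.101·1.3) / 106.2 = 1.012 mg/L.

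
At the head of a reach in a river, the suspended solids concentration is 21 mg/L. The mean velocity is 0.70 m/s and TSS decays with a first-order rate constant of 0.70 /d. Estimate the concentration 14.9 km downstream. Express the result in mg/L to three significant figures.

Travel time t = 14.9 km / 0.70 m/s = 1.49e+04/0.70 = 2.129e+04 s = 0.2464 d.
First-order decay: C = 21·exp(−0.70·0.2464) = 21·0.8416 = 17.67 mg/L.

17.7 mg/L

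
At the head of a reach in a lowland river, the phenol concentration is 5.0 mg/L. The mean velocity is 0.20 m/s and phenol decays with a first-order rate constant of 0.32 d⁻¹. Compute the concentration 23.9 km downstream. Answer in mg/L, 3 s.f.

Travel time t = 23.9 km / 0.20 m/s = 2.39e+04/0.20 = 1.195e+05 s = 1.383 d.
First-order decay: C = 5.0·exp(−0.32·1.383) = 5.0·0.6424 = 3.212 mg/L.

3.21 mg/L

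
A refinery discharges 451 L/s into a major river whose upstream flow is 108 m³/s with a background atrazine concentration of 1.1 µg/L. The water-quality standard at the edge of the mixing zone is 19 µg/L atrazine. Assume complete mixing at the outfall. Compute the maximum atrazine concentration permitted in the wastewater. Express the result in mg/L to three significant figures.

451 L/s = 0.451 m³/s.
1.1 µg/L = 0.0011 mg/L.
19 µg/L = 0.019 mg/L.
Mass balance: 0.019·108.5 = 0.451·Cₑ + 108·0.0011.
Cₑ = (2.061 − 0.1188) / 0.451 = 4.305 mg/L.

4.31 mg/L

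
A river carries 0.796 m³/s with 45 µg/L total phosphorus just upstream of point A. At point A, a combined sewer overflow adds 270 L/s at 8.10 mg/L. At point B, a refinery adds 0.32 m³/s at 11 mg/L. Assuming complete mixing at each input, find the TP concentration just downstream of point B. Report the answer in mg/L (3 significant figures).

45 µg/L = 0.045 mg/L.
270 L/s = 0.27 m³/s.
After input A: C = (0.796·0.045 + 0.27·8.1) / 1.066 = 2.085 mg/L.
After input B: C = (1.066·2.085 + 0.32·11) / 1.386 = 4.143 mg/L.

4.14 mg/L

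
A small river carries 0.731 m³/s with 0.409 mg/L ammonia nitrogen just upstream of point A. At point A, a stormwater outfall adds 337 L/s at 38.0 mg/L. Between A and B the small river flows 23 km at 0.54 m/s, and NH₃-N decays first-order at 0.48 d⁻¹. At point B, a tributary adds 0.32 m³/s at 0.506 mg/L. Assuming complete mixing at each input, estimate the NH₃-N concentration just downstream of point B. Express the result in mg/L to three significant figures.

7.57 mg/L

337 L/s = 0.337 m³/s.
After input A: C = (0.731·0.409 + 0.337·38) / 1.068 = 12.27 mg/L.
Over the 23 km reach to input B (t = 4.259e+04 s = 0.493 d), decay gives C = 12.27·exp(−0.48·0.493) = 9.685 mg/L.
After input B: C = (1.068·9.685 + 0.32·0.506) / 1.388 = 7.569 mg/L.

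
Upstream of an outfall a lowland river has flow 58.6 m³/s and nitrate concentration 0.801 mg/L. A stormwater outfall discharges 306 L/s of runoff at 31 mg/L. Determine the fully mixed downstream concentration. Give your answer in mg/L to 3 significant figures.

306 L/s = 0.306 m³/s.
Flow-weighted mixing gives C = (0.306·31 + 58.6·0.801) / (0.306 + 58.6) = 56.42/58.91 = 0.9579 mg/L.

0.958 mg/L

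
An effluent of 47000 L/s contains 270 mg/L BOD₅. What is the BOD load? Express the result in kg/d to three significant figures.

47000 L/s = 47 m³/s.
Mass flux = Q·C = 47 m³/s × 270 g/m³ = 1.269e+04 g/s.
= 1.269e+04 g/s × 86.4 = 1.096e+06 kg/d.

1.1e+06 kg/d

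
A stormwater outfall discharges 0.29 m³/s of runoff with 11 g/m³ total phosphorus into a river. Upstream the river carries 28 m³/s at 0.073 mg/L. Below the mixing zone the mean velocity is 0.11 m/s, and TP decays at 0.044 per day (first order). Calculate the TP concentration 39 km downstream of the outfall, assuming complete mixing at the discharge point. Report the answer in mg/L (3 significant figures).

After complete mixing, C₀ = (0.29·11 + 28·0.073) / 28.29 = 0.185 mg/L.
Travel time t = 3.9e+04 m / 0.11 m/s = 3.545e+05 s = 4.104 d.
C = 0.185·exp(−0.044·4.104) = 0.185·0.8348 = 0.1544 mg/L.

0.154 mg/L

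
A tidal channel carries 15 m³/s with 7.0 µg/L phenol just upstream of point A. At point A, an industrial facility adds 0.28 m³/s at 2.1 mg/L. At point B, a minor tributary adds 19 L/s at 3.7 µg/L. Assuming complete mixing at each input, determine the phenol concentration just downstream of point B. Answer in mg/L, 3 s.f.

7.0 µg/L = 0.007 mg/L.
After input A: C = (15·0.007 + 0.28·2.1) / 15.28 = 0.04535 mg/L.
19 L/s = 0.019 m³/s.
3.7 µg/L = 0.0037 mg/L.
After input B: C = (15.28·0.04535 + 0.019·0.0037) / 15.3 = 0.0453 mg/L.

0.0453 mg/L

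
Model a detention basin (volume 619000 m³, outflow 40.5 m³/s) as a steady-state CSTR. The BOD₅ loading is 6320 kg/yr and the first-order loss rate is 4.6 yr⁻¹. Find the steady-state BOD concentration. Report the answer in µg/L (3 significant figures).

4.93 µg/L

Outflow Q = 40.5 m³/s × 3.156e+07 s/yr = 1.278e+09 m³/yr.
Steady-state CSTR mass balance: W = Q·C + k·V·C, so C = W/(Q + kV).
Q + kV = 1.278e+09 + 4.6·619000 = 1.281e+09 m³/yr.
C = 6320/1.281e+09 = 4.934e-06 kg/m³ = 0.004934 mg/L = 4.934 µg/L.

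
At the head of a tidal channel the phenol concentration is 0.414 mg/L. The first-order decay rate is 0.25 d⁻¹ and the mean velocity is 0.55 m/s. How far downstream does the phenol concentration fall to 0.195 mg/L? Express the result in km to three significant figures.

From C = C₀·e^(−kt), t = ln(C₀/C)/k = ln(0.414/0.195)/0.25 = 0.7529/0.25 = 3.011 d.
Distance = v·t = 0.55 m/s × 2.602e+05 s = 1.431e+05 m = 143.1 km.

143 km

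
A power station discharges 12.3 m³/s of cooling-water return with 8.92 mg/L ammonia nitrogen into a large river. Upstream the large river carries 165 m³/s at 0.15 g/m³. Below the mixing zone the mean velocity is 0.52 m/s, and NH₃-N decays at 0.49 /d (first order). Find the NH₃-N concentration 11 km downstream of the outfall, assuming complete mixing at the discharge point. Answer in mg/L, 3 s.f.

After complete mixing, C₀ = (12.3·8.92 + 165·0.15) / 177.3 = 0.7584 mg/L.
Travel time t = 1.1e+04 m / 0.52 m/s = 2.115e+04 s = 0.2448 d.
C = 0.7584·exp(−0.49·0.2448) = 0.7584·0.8869 = 0.6727 mg/L.

0.673 mg/L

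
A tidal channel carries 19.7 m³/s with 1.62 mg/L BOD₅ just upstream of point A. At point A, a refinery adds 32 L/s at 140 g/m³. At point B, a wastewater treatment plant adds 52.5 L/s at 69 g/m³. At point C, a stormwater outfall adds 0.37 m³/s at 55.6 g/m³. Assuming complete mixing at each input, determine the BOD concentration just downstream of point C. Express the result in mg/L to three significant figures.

3.01 mg/L

32 L/s = 0.032 m³/s.
After input A: C = (19.7·1.62 + 0.032·140) / 19.73 = 1.844 mg/L.
52.5 L/s = 0.0525 m³/s.
After input B: C = (19.73·1.844 + 0.0525·69) / 19.78 = 2.023 mg/L.
After input C: C = (19.78·2.023 + 0.37·55.6) / 20.15 = 3.006 mg/L.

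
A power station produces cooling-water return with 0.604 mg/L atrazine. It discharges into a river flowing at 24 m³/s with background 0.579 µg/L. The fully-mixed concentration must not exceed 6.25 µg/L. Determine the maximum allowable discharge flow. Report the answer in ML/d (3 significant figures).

0.579 µg/L = 0.000579 mg/L.
6.25 µg/L = 0.00625 mg/L.
Mass balance at complete mixing: C_std·(Q_w + Q_r) = Q_w·C_e + Q_r·C_b.
Rearranging, Q_w = Q_r·(C_std − C_b)/(C_e − C_std) = 24·(0.00625 − 0.000579) / (0.604 − 0.00625) = 0.2277 m³/s.
= 19.67 ML/d.

19.7 ML/d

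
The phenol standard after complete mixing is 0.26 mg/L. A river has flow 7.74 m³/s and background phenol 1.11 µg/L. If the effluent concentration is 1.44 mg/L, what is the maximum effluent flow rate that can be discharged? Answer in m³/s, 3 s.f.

1.11 µg/L = 0.00111 mg/L.
Mass balance at complete mixing: C_std·(Q_w + Q_r) = Q_w·C_e + Q_r·C_b.
Rearranging, Q_w = Q_r·(C_std − C_b)/(C_e − C_std) = 7.74·(0.26 − 0.00111) / (1.44 − 0.26) = 1.698 m³/s.

1.70 m³/s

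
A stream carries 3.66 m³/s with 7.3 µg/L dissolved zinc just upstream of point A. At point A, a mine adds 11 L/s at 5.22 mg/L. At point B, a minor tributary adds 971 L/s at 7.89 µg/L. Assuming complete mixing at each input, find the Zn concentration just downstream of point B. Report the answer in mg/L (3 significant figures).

7.3 µg/L = 0.0073 mg/L.
11 L/s = 0.011 m³/s.
After input A: C = (3.66·0.0073 + 0.011·5.22) / 3.671 = 0.02292 mg/L.
971 L/s = 0.971 m³/s.
7.89 µg/L = 0.00789 mg/L.
After input B: C = (3.671·0.02292 + 0.971·0.00789) / 4.642 = 0.01978 mg/L.

0.0198 mg/L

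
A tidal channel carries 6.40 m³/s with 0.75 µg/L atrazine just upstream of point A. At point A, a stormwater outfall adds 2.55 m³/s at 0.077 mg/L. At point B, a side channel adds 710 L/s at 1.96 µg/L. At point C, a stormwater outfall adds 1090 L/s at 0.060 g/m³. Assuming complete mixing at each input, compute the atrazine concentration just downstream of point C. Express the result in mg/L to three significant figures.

0.0249 mg/L

0.75 µg/L = 0.00075 mg/L.
After input A: C = (6.4·0.00075 + 2.55·0.077) / 8.95 = 0.02247 mg/L.
710 L/s = 0.71 m³/s.
1.96 µg/L = 0.00196 mg/L.
After input B: C = (8.95·0.02247 + 0.71·0.00196) / 9.66 = 0.02097 mg/L.
1090 L/s = 1.09 m³/s.
After input C: C = (9.66·0.02097 + 1.09·0.06) / 10.75 = 0.02492 mg/L.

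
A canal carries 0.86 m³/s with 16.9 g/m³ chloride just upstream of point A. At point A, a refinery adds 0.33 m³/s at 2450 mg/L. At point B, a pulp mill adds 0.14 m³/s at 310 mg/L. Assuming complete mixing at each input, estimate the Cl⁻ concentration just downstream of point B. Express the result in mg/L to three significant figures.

After input A: C = (0.86·16.9 + 0.33·2450) / 1.19 = 691.6 mg/L.
After input B: C = (1.19·691.6 + 0.14·310) / 1.33 = 651.5 mg/L.

651 mg/L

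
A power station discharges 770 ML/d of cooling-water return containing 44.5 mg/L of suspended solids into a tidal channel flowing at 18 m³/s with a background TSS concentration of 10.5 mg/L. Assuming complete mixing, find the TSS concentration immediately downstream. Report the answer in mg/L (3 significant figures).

770 ML/d = 8.912 m³/s.
By mass balance at complete mixing, C = (8.912·44.5 + 18·10.5) / (8.912 + 18) = 585.6/26.91 = 21.76 mg/L.

21.8 mg/L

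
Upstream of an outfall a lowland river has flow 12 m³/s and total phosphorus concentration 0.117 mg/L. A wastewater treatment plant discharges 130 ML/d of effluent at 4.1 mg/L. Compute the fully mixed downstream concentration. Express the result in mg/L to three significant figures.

130 ML/d = 1.505 m³/s.
Conservation of mass across the mixing zone: C = (1.505·4.1 + 12·0.117) / (1.505 + 12) = 7.573/13.5 = 0.5608 mg/L.

0.561 mg/L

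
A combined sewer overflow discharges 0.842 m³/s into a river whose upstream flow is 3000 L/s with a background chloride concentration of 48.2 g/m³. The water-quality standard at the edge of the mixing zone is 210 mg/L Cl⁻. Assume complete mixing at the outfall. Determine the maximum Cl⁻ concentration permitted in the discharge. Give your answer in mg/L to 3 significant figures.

786 mg/L

3000 L/s = 3 m³/s.
Mass balance: 210·3.842 = 0.842·Cₑ + 3·48.2.
Cₑ = (806.8 − 144.6) / 0.842 = 786.5 mg/L.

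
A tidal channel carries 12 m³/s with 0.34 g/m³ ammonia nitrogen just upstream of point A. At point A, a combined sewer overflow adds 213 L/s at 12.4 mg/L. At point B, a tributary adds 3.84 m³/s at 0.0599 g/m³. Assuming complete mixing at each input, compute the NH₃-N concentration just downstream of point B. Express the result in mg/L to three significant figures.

0.433 mg/L

213 L/s = 0.213 m³/s.
After input A: C = (12·0.34 + 0.213·12.4) / 12.21 = 0.5503 mg/L.
After input B: C = (12.21·0.5503 + 3.84·0.0599) / 16.05 = 0.433 mg/L.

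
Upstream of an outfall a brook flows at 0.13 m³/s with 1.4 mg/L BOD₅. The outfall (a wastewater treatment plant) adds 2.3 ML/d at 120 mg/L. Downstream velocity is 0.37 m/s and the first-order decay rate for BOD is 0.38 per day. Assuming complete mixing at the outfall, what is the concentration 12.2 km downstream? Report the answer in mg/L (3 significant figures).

2.3 ML/d = 0.02662 m³/s.
After complete mixing, C₀ = (0.02662·120 + 0.13·1.4) / 0.1566 = 21.56 mg/L.
Travel time t = 1.22e+04 m / 0.37 m/s = 3.297e+04 s = 0.3816 d.
C = 21.56·exp(−0.38·0.3816) = 21.56·0.865 = 18.65 mg/L.

18.6 mg/L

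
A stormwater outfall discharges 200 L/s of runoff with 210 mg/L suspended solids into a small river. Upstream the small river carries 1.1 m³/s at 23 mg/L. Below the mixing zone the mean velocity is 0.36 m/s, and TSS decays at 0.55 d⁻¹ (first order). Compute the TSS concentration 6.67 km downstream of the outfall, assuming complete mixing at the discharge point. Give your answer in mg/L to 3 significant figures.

46.0 mg/L

200 L/s = 0.2 m³/s.
After complete mixing, C₀ = (0.2·210 + 1.1·23) / 1.3 = 51.77 mg/L.
Travel time t = 6670 m / 0.36 m/s = 1.853e+04 s = 0.2144 d.
C = 51.77·exp(−0.55·0.2144) = 51.77·0.8887 = 46.01 mg/L.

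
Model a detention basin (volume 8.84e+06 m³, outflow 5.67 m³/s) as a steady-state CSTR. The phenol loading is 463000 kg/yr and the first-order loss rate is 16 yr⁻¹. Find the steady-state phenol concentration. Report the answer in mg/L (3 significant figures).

1.45 mg/L

Outflow Q = 5.67 m³/s × 3.156e+07 s/yr = 1.789e+08 m³/yr.
Steady-state CSTR mass balance: W = Q·C + k·V·C, so C = W/(Q + kV).
Q + kV = 1.789e+08 + 16·8.84e+06 = 3.204e+08 m³/yr.
C = 463000/3.204e+08 = 0.001445 kg/m³ = 1.445 mg/L.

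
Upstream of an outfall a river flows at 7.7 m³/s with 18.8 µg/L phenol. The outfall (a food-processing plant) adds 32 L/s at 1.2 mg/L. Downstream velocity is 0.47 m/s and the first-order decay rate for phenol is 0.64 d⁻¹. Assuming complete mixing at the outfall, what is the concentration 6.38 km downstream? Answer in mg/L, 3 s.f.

0.0214 mg/L

32 L/s = 0.032 m³/s.
18.8 µg/L = 0.0188 mg/L.
After complete mixing, C₀ = (0.032·1.2 + 7.7·0.0188) / 7.732 = 0.02369 mg/L.
Travel time t = 6380 m / 0.47 m/s = 1.357e+04 s = 0.1571 d.
C = 0.02369·exp(−0.64·0.1571) = 0.02369·0.9043 = 0.02142 mg/L.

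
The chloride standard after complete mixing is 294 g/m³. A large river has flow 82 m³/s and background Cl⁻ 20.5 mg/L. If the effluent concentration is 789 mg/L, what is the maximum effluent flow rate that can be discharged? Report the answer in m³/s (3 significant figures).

Mass balance at complete mixing: C_std·(Q_w + Q_r) = Q_w·C_e + Q_r·C_b.
Rearranging, Q_w = Q_r·(C_std − C_b)/(C_e − C_std) = 82·(294 − 20.5) / (789 − 294) = 45.31 m³/s.

45.3 m³/s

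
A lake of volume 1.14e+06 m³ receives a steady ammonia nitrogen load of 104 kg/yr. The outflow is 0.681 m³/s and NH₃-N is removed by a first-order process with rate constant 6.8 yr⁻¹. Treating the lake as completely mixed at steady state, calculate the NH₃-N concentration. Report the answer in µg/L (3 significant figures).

Outflow Q = 0.681 m³/s × 3.156e+07 s/yr = 2.149e+07 m³/yr.
Steady-state CSTR mass balance: W = Q·C + k·V·C, so C = W/(Q + kV).
Q + kV = 2.149e+07 + 6.8·1.14e+06 = 2.924e+07 m³/yr.
C = 104/2.924e+07 = 3.556e-06 kg/m³ = 0.003556 mg/L = 3.556 µg/L.

3.56 µg/L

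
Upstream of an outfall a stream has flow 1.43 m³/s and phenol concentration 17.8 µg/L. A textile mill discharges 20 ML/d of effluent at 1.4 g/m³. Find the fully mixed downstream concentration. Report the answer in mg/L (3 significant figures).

0.210 mg/L

20 ML/d = 0.2315 m³/s.
17.8 µg/L = 0.0178 mg/L.
By mass balance at complete mixing, C = (0.2315·1.4 + 1.43·0.0178) / (0.2315 + 1.43) = 0.3495/1.661 = 0.2104 mg/L.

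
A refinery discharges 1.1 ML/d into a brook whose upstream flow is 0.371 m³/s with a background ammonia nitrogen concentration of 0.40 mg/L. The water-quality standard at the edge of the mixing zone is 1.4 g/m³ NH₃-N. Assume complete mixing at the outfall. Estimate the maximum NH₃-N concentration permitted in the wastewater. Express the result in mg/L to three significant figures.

30.5 mg/L

1.1 ML/d = 0.01273 m³/s.
Mass balance: 1.4·0.3837 = 0.01273·Cₑ + 0.371·0.4.
Cₑ = (0.5372 − 0.1484) / 0.01273 = 30.54 mg/L.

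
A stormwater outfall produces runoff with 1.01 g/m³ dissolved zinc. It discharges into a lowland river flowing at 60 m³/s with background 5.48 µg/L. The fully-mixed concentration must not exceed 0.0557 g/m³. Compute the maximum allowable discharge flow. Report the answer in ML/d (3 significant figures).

5.48 µg/L = 0.00548 mg/L.
Mass balance at complete mixing: C_std·(Q_w + Q_r) = Q_w·C_e + Q_r·C_b.
Rearranging, Q_w = Q_r·(C_std − C_b)/(C_e − C_std) = 60·(0.0557 − 0.00548) / (1.01 − 0.0557) = 3.157 m³/s.
= 272.8 ML/d.

273 ML/d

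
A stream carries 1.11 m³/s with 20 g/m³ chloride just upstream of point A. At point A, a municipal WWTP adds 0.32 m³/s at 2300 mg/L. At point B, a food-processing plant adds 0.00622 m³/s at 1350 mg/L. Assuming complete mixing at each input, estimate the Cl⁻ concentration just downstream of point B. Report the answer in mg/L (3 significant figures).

534 mg/L

After input A: C = (1.11·20 + 0.32·2300) / 1.43 = 530.2 mg/L.
After input B: C = (1.43·530.2 + 0.00622·1350) / 1.436 = 533.8 mg/L.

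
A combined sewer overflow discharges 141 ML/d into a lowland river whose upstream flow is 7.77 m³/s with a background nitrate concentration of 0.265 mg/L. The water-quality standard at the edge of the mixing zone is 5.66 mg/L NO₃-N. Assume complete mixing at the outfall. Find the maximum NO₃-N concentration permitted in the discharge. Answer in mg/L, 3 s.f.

31.3 mg/L

141 ML/d = 1.632 m³/s.
Mass balance: 5.66·9.402 = 1.632·Cₑ + 7.77·0.265.
Cₑ = (53.22 − 2.059) / 1.632 = 31.35 mg/L.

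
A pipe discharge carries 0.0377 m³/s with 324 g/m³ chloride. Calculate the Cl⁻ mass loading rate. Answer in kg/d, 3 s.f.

1060 kg/d

Mass flux = Q·C = 0.0377 m³/s × 324 g/m³ = 12.21 g/s.
= 12.21 g/s × 86.4 = 1055 kg/d.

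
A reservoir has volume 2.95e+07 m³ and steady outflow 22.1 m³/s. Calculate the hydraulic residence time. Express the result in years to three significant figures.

0.0423 yr

Q = 22.1 m³/s × 3.156e+07 s/yr = 6.974e+08 m³/yr.
Hydraulic residence time τ = V/Q = 2.95e+07/6.974e+08 = 0.0423 yr.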